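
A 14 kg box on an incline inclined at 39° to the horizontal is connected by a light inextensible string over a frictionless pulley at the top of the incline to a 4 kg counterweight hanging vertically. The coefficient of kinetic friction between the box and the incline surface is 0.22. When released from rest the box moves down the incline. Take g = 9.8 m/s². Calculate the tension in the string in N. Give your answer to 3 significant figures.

For the box on the incline: the weight component along the slope is m₁g sin 39° = 14 × 9.8 × 0.6293 = 86.340 N and the normal force is N = m₁g cos 39° = 106.624 N.
Kinetic friction opposes the box's motion down the incline: f = μN = 0.22 × 106.624 = 23.457 N acting up the slope.
Newton's second law for the box (down-slope positive): 86.340 − 23.457 − T = 14 a. For the hanging counterweight (upward positive): T − 4 × 9.8 = 4 a.
Adding the two equations eliminates T: 23.683 = 18 a, so a = 1.3157 m/s².
Then from the hanging counterweight's equation, T = 4 × (9.8 + 1.3157) = 44.463 N.

44.5 N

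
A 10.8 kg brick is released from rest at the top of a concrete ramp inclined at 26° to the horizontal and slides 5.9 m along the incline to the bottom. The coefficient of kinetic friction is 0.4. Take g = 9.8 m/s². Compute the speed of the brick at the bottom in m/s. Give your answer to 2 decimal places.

3.02 m/s

The weight component along the incline is mg sin 26° = 46.397 N and the normal force is N = mg cos 26° = 95.128 N.
Friction up the slope is f = μN = 0.4 × 95.128 = 38.051 N, so the net downslope force is 46.397 − 38.051 = 8.346 N and a = 8.346 / 10.8 = 0.7728 m/s².
Starting from rest over a distance of 5.9 m, v² = 2aL = 2 × 0.7728 × 5.9 = 9.1190, so v = 3.0198 m/s.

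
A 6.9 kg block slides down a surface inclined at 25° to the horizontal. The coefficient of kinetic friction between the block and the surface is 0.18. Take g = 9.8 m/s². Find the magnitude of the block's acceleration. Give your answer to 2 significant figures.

Resolving the weight along the incline: the component pulling the block down the slope is mg sin 25° = 6.9 × 9.8 × 0.4226 = 28.576 N, and the normal force is N = mg cos 25° = 6.9 × 9.8 × 0.9063 = 61.284 N.
Kinetic friction acts up the slope with magnitude f = μN = 0.18 × 61.284 = 11.031 N.
Net force along the incline is 28.576 − 11.031 = 17.545 N, so a = 17.545 / 6.9 = 2.5428 m/s².

2.5 m/s²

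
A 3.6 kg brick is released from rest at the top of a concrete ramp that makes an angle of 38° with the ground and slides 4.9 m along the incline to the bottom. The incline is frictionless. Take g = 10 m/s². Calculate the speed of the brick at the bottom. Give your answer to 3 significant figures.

The weight component along the incline is mg sin 38° = 22.164 N and the normal force is N = mg cos 38° = 28.368 N.
With no friction, a = g sin 38° = 6.1566 m/s².
Starting from rest over a distance of 4.9 m, v² = 2aL = 2 × 6.1566 × 4.9 = 60.3347, so v = 7.7675 m/s.

7.77 m/s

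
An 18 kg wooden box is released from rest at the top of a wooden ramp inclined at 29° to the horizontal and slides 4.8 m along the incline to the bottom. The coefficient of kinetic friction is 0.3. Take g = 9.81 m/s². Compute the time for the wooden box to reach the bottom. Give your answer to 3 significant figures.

2.10 s

The weight component along the incline is mg sin 29° = 85.608 N and the normal force is N = mg cos 29° = 154.440 N.
Friction up the slope is f = μN = 0.3 × 154.440 = 46.332 N, so the net downslope force is 85.608 − 46.332 = 39.276 N and a = 39.276 / 18 = 2.1820 m/s².
Starting from rest, L = ½at², so t = √(2L/a) = √(2 × 4.8 / 2.1820) = 2.0975 s.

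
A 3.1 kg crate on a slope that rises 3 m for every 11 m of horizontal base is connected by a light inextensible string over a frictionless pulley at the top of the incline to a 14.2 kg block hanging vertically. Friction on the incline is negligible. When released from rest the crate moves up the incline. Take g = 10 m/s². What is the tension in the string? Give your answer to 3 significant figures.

For the crate on the incline: the weight component along the slope is m₁g sin 15.26° = 3.1 × 10 × 0.2631 = 8.156 N and the normal force is N = m₁g cos 15.26° = 29.908 N.
Newton's second law for the crate (up-slope positive): T − 8.156 = 3.1 a. For the hanging block (downward positive): 14.2 × 10 − T = 14.2 a.
Adding the two equations eliminates T: 133.844 = 17.3 a, so a = 7.7366 m/s².
Then from the hanging block's equation, T = 14.2 × (10 − 7.7366) = 32.140 N.

32.1 N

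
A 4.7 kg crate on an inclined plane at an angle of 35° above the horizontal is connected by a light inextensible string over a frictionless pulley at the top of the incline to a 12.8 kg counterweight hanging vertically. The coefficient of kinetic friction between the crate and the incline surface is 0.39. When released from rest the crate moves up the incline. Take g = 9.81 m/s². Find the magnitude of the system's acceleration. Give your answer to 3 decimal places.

For the crate on the incline: the weight component along the slope is m₁g sin 35° = 4.7 × 9.81 × 0.5736 = 26.447 N and the normal force is N = m₁g cos 35° = 37.769 N.
Kinetic friction opposes the crate's motion up the incline: f = μN = 0.39 × 37.769 = 14.730 N acting down the slope.
Newton's second law for the crate (up-slope positive): T − 26.447 − 14.730 = 4.7 a. For the hanging counterweight (downward positive): 12.8 × 9.81 − T = 12.8 a.
Adding the two equations eliminates T: 84.391 = 17.5 a, so a = 4.8223 m/s².

4.822 m/s²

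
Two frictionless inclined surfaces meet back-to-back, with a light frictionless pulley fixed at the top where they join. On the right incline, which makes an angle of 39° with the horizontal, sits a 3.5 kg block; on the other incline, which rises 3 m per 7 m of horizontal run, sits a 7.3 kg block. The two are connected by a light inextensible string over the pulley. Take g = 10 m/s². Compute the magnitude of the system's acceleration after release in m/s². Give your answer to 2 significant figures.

Resolve each weight along its own incline: the 3.5 kg mass has component 3.5 × 10 × sin 39° = 22.026 N down its slope, and the 7.3 kg mass has 7.3 × 10 × sin 23.20° = 28.756 N down its slope.
The 7.3 kg side's 28.756 N exceeds the other side's 22.026 N, so that mass slides down and the 3.5 kg mass slides up. Taking that direction as positive, Newton's second law for the whole system gives 28.756 − 22.026 = (3.5 + 7.3) a, so a = 6.730 / 10.8 = 0.6231 m/s².

0.62 m/s²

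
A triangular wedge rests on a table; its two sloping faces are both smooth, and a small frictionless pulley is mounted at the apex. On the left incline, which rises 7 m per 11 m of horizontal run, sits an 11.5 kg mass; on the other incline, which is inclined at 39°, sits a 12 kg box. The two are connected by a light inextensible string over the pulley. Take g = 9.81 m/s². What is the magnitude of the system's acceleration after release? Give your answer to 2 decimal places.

Resolve each weight along its own incline: the 11.5 kg mass has component 11.5 × 9.81 × sin 32.47° = 60.568 N down its slope, and the 12 kg mass has 12 × 9.81 × sin 39° = 74.084 N down its slope.
The 12 kg side's 74.084 N exceeds the other side's 60.568 N, so that mass slides down and the 11.5 kg mass slides up. Taking that direction as positive, Newton's second law for the whole system gives 74.084 − 60.568 = (11.5 + 12) a, so a = 13.516 / 23.5 = 0.5751 m/s².

0.58 m/s²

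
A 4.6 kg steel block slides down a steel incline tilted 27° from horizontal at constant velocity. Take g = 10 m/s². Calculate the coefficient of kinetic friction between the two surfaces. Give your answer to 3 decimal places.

At constant velocity the net force along the incline is zero: mg sin 27° = μ mg cos 27°.
So μ = tan 27° = 0.4540 / 0.8910 = 0.5095.

0.510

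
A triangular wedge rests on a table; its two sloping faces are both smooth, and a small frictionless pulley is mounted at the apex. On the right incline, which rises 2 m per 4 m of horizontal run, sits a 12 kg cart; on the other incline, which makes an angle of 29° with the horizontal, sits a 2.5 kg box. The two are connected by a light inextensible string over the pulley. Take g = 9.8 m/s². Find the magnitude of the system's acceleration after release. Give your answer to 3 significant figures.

Resolve each weight along its own incline: the 12 kg mass has component 12 × 9.8 × sin 26.57° = 52.592 N down its slope, and the 2.5 kg mass has 2.5 × 9.8 × sin 29° = 11.878 N down its slope.
The 12 kg side's 52.592 N exceeds the other side's 11.878 N, so that mass slides down and the 2.5 kg mass slides up. Taking that direction as positive, Newton's second law for the whole system gives 52.592 − 11.878 = (12 + 2.5) a, so a = 40.714 / 14.5 = 2.8079 m/s².

2.81 m/s²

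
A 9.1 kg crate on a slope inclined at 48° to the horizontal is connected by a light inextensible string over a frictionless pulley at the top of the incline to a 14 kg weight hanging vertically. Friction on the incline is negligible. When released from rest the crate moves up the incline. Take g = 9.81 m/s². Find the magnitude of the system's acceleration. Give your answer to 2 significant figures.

For the crate on the incline: the weight component along the slope is m₁g sin 48° = 9.1 × 9.81 × 0.7431 = 66.337 N and the normal force is N = m₁g cos 48° = 59.734 N.
Newton's second law for the crate (up-slope positive): T − 66.337 = 9.1 a. For the hanging weight (downward positive): 14 × 9.81 − T = 14 a.
Adding the two equations eliminates T: 71.003 = 23.1 a, so a = 3.0737 m/s².

3.1 m/s²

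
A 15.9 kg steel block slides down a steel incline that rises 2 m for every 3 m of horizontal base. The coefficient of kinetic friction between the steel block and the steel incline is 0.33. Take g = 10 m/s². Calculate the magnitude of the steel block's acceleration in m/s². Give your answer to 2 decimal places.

Resolving the weight along the incline: the component pulling the steel block down the slope is mg sin 33.69° = 15.9 × 10 × 0.5547 = 88.197 N, and the normal force is N = mg cos 33.69° = 15.9 × 10 × 0.8321 = 132.304 N.
Kinetic friction acts up the slope with magnitude f = μN = 0.33 × 132.304 = 43.660 N.
Net force along the incline is 88.197 − 43.660 = 44.537 N, so a = 44.537 / 15.9 = 2.8011 m/s².

2.80 m/s²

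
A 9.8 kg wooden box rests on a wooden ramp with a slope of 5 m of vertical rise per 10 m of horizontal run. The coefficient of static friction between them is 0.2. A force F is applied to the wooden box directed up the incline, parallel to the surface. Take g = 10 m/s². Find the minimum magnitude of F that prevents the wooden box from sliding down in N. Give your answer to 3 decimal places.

26.296 N

The normal force is N = mg cos 26.57° = 87.654 N. With F at its minimum the wooden box is on the verge of sliding down, so static friction is at its maximum μ_s N = 0.2 × 87.654 = 17.531 N and acts up the slope.
Equilibrium along the incline: F + μ_s N = mg sin 26.57°, so F = 43.827 − 17.531 = 26.296 N.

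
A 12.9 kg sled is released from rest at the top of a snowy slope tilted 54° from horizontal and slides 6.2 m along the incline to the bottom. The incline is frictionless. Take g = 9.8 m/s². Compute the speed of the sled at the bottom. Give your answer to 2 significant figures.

The weight component along the incline is mg sin 54° = 102.276 N and the normal force is N = mg cos 54° = 74.308 N.
With no friction, a = g sin 54° = 7.9284 m/s².
Starting from rest over a distance of 6.2 m, v² = 2aL = 2 × 7.9284 × 6.2 = 98.3122, so v = 9.9153 m/s.

9.9 m/s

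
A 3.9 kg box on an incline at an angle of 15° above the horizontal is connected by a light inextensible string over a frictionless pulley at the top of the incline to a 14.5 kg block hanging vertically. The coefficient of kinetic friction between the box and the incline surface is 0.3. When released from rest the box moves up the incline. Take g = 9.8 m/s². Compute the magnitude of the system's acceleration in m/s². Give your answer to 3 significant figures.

For the box on the incline: the weight component along the slope is m₁g sin 15° = 3.9 × 9.8 × 0.2588 = 9.891 N and the normal force is N = m₁g cos 15° = 36.918 N.
Kinetic friction opposes the box's motion up the incline: f = μN = 0.3 × 36.918 = 11.075 N acting down the slope.
Newton's second law for the box (up-slope positive): T − 9.891 − 11.075 = 3.9 a. For the hanging block (downward positive): 14.5 × 9.8 − T = 14.5 a.
Adding the two equations eliminates T: 121.134 = 18.4 a, so a = 6.5834 m/s².

6.58 m/s²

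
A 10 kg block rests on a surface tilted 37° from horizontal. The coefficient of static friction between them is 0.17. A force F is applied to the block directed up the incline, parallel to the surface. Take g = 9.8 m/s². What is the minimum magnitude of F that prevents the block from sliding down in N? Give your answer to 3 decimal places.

The normal force is N = mg cos 37° = 78.266 N. With F at its minimum the block is on the verge of sliding down, so static friction is at its maximum μ_s N = 0.17 × 78.266 = 13.305 N and acts up the slope.
Equilibrium along the incline: F + μ_s N = mg sin 37°, so F = 58.978 − 13.305 = 45.673 N.

45.673 N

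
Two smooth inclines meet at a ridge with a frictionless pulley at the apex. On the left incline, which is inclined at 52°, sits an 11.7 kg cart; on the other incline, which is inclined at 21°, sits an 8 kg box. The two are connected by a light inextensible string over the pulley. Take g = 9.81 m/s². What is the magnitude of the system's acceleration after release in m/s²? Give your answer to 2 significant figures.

3.2 m/s²

Resolve each weight along its own incline: the 11.7 kg mass has component 11.7 × 9.81 × sin 52° = 90.446 N down its slope, and the 8 kg mass has 8 × 9.81 × sin 21° = 28.125 N down its slope.
The 11.7 kg side's 90.446 N exceeds the other side's 28.125 N, so that mass slides down and the 8 kg mass slides up. Taking that direction as positive, Newton's second law for the whole system gives 90.446 − 28.125 = (11.7 + 8) a, so a = 62.321 / 19.7 = 3.1635 m/s².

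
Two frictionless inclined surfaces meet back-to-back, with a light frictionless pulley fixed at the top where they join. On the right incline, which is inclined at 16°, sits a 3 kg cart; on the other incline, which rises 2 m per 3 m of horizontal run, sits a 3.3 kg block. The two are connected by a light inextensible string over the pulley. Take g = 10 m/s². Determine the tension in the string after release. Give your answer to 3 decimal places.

13.048 N

Resolve each weight along its own incline: the 3 kg mass has component 3 × 10 × sin 16° = 8.269 N down its slope, and the 3.3 kg mass has 3.3 × 10 × sin 33.69° = 18.305 N down its slope.
The 3.3 kg side's 18.305 N exceeds the other side's 8.269 N, so that mass slides down and the 3 kg mass slides up. Taking that direction as positive, Newton's second law for the whole system gives 18.305 − 8.269 = (3 + 3.3) a, so a = 10.036 / 6.3 = 1.5930 m/s².
For the 3 kg mass (up-slope positive): T − 8.269 = 3 × 1.5930, so T = 13.048 N.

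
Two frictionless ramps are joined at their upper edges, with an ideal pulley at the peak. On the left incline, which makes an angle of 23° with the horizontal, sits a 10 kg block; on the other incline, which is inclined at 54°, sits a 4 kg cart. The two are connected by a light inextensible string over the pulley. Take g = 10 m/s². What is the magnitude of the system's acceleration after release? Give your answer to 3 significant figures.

0.479 m/s²

Resolve each weight along its own incline: the 10 kg mass has component 10 × 10 × sin 23° = 39.073 N down its slope, and the 4 kg mass has 4 × 10 × sin 54° = 32.361 N down its slope.
The 10 kg side's 39.073 N exceeds the other side's 32.361 N, so that mass slides down and the 4 kg mass slides up. Taking that direction as positive, Newton's second law for the whole system gives 39.073 − 32.361 = (10 + 4) a, so a = 6.712 / 14 = 0.4794 m/s².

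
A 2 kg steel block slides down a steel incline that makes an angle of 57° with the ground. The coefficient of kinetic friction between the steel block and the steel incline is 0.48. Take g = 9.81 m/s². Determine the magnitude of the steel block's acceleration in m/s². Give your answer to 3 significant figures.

Resolving the weight along the incline: the component pulling the steel block down the slope is mg sin 57° = 2 × 9.81 × 0.8387 = 16.455 N, and the normal force is N = mg cos 57° = 2 × 9.81 × 0.5446 = 10.685 N.
Kinetic friction acts up the slope with magnitude f = μN = 0.48 × 10.685 = 5.129 N.
Net force along the incline is 16.455 − 5.129 = 11.326 N, so a = 11.326 / 2 = 5.6630 m/s².

5.66 m/s²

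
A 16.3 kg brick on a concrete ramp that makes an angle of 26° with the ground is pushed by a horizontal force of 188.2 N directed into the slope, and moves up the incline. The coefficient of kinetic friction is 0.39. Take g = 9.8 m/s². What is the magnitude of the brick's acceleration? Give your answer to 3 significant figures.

The horizontal push has components F cos 26° = 188.2 × 0.8988 = 169.154 N up the incline and F sin 26° = 188.2 × 0.4384 = 82.507 N pressing into the surface.
The normal force is therefore N = mg cos 26° + F sin 26° = 143.574 + 82.507 = 226.081 N, and kinetic friction down the slope is μN = 0.39 × 226.081 = 88.172 N.
Along the incline: F cos 26° − mg sin 26° − μN = ma, so 169.154 − 70.030 − 88.172 = 16.3 a, giving a = 0.6719 m/s².

0.672 m/s²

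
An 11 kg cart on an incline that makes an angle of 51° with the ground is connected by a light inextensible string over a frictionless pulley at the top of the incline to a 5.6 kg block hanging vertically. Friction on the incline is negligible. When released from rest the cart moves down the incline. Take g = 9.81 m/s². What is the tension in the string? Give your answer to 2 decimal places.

For the cart on the incline: the weight component along the slope is m₁g sin 51° = 11 × 9.81 × 0.7771 = 83.857 N and the normal force is N = m₁g cos 51° = 67.910 N.
Newton's second law for the cart (down-slope positive): 83.857 − T = 11 a. For the hanging block (upward positive): T − 5.6 × 9.81 = 5.6 a.
Adding the two equations eliminates T: 28.921 = 16.6 a, so a = 1.7422 m/s².
Then from the hanging block's equation, T = 5.6 × (9.81 + 1.7422) = 64.692 N.

64.69 N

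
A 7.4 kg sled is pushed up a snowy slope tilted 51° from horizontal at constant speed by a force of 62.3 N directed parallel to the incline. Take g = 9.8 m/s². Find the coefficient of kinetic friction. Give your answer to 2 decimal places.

0.13

At constant speed ΣF = 0 along the incline. The applied 62.3 N acts up the slope; the weight component mg sin 51° = 56.359 N and kinetic friction μN both act down the slope.
So 62.3 = 56.359 + μ × 45.638, giving μ = (62.3 − 56.359) / 45.638 = 0.1302.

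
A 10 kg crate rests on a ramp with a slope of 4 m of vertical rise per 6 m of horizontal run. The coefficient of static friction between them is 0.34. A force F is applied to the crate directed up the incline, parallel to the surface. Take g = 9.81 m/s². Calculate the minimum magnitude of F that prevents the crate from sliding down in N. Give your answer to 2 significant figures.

27 N

The normal force is N = mg cos 33.69° = 81.624 N. With F at its minimum the crate is on the verge of sliding down, so static friction is at its maximum μ_s N = 0.34 × 81.624 = 27.752 N and acts up the slope.
Equilibrium along the incline: F + μ_s N = mg sin 33.69°, so F = 54.416 − 27.752 = 26.664 N.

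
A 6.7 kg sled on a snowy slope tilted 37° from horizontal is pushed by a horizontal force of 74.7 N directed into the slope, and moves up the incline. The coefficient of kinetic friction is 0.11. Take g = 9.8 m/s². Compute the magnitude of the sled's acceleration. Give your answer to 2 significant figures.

1.4 m/s²

The horizontal push has components F cos 37° = 74.7 × 0.7986 = 59.655 N up the incline and F sin 37° = 74.7 × 0.6018 = 44.954 N pressing into the surface.
The normal force is therefore N = mg cos 37° + F sin 37° = 52.436 + 44.954 = 97.390 N, and kinetic friction down the slope is μN = 0.11 × 97.390 = 10.713 N.
Along the incline: F cos 37° − mg sin 37° − μN = ma, so 59.655 − 39.514 − 10.713 = 6.7 a, giving a = 1.4072 m/s².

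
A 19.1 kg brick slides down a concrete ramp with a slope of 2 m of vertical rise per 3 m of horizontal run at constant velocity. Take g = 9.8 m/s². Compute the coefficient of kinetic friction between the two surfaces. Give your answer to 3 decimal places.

0.667

At constant velocity the net force along the incline is zero: mg sin 33.69° = μ mg cos 33.69°.
So μ = tan 33.69° = 0.5547 / 0.8321 = 0.6666.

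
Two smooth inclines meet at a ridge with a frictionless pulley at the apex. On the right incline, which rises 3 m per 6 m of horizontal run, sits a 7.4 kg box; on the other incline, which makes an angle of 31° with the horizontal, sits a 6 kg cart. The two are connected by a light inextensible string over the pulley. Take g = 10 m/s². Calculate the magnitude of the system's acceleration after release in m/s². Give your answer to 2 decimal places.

0.16 m/s²

Resolve each weight along its own incline: the 7.4 kg mass has component 7.4 × 10 × sin 26.57° = 33.094 N down its slope, and the 6 kg mass has 6 × 10 × sin 31° = 30.902 N down its slope.
The 7.4 kg side's 33.094 N exceeds the other side's 30.902 N, so that mass slides down and the 6 kg mass slides up. Taking that direction as positive, Newton's second law for the whole system gives 33.094 − 30.902 = (7.4 + 6) a, so a = 2.192 / 13.4 = 0.1636 m/s².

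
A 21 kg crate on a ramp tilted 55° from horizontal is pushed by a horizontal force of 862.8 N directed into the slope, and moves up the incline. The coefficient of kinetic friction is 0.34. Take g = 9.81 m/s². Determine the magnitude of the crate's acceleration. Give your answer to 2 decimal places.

2.17 m/s²

The horizontal push has components F cos 55° = 862.8 × 0.5736 = 494.902 N up the incline and F sin 55° = 862.8 × 0.8192 = 706.806 N pressing into the surface.
The normal force is therefore N = mg cos 55° + F sin 55° = 118.167 + 706.806 = 824.973 N, and kinetic friction down the slope is μN = 0.34 × 824.973 = 280.491 N.
Along the incline: F cos 55° − mg sin 55° − μN = ma, so 494.902 − 168.763 − 280.491 = 21 a, giving a = 2.1737 m/s².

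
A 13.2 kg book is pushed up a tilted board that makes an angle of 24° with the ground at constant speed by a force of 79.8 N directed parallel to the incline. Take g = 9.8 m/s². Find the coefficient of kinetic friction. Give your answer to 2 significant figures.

0.23

At constant speed ΣF = 0 along the incline. The applied 79.8 N acts up the slope; the weight component mg sin 24° = 52.615 N and kinetic friction μN both act down the slope.
So 79.8 = 52.615 + μ × 118.176, giving μ = (79.8 − 52.615) / 118.176 = 0.2300.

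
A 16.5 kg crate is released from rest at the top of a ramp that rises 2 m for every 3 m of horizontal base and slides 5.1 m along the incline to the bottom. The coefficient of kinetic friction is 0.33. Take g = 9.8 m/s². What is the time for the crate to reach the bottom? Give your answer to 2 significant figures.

1.9 s

The weight component along the incline is mg sin 33.69° = 89.695 N and the normal force is N = mg cos 33.69° = 134.543 N.
Friction up the slope is f = μN = 0.33 × 134.543 = 44.399 N, so the net downslope force is 89.695 − 44.399 = 45.296 N and a = 45.296 / 16.5 = 2.7452 m/s².
Starting from rest, L = ½at², so t = √(2L/a) = √(2 × 5.1 / 2.7452) = 1.9276 s.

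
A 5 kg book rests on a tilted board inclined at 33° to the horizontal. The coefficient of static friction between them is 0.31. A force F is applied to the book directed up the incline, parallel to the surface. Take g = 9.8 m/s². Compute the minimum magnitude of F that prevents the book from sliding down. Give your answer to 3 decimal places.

13.948 N

The normal force is N = mg cos 33° = 41.095 N. With F at its minimum the book is on the verge of sliding down, so static friction is at its maximum μ_s N = 0.31 × 41.095 = 12.739 N and acts up the slope.
Equilibrium along the incline: F + μ_s N = mg sin 33°, so F = 26.687 − 12.739 = 13.948 N.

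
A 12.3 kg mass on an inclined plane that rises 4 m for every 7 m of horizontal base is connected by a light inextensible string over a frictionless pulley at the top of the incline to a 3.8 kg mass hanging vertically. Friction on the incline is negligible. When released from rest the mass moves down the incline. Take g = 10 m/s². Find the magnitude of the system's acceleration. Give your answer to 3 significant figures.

For the mass on the incline: the weight component along the slope is m₁g sin 29.74° = 12.3 × 10 × 0.4961 = 61.020 N and the normal force is N = m₁g cos 29.74° = 106.794 N.
Newton's second law for the mass (down-slope positive): 61.020 − T = 12.3 a. For the hanging mass (upward positive): T − 3.8 × 10 = 3.8 a.
Adding the two equations eliminates T: 23.020 = 16.1 a, so a = 1.4298 m/s².

1.43 m/s²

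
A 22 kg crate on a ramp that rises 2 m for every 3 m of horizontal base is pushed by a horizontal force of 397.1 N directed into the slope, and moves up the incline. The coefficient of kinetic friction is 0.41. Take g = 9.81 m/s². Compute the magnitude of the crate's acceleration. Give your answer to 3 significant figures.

The horizontal push has components F cos 33.69° = 397.1 × 0.8321 = 330.427 N up the incline and F sin 33.69° = 397.1 × 0.5547 = 220.271 N pressing into the surface.
The normal force is therefore N = mg cos 33.69° + F sin 33.69° = 179.584 + 220.271 = 399.855 N, and kinetic friction down the slope is μN = 0.41 × 399.855 = 163.941 N.
Along the incline: F cos 33.69° − mg sin 33.69° − μN = ma, so 330.427 − 119.715 − 163.941 = 22 a, giving a = 2.1260 m/s².

2.13 m/s²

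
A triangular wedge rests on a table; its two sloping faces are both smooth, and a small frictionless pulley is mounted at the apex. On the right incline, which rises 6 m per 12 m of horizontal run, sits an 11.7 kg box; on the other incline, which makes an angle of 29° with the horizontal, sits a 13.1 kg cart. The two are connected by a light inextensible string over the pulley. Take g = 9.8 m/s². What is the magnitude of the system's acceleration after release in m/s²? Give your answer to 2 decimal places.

0.44 m/s²

Resolve each weight along its own incline: the 11.7 kg mass has component 11.7 × 9.8 × sin 26.57° = 51.278 N down its slope, and the 13.1 kg mass has 13.1 × 9.8 × sin 29° = 62.240 N down its slope.
The 13.1 kg side's 62.240 N exceeds the other side's 51.278 N, so that mass slides down and the 11.7 kg mass slides up. Taking that direction as positive, Newton's second law for the whole system gives 62.240 − 51.278 = (11.7 + 13.1) a, so a = 10.962 / 24.8 = 0.4420 m/s².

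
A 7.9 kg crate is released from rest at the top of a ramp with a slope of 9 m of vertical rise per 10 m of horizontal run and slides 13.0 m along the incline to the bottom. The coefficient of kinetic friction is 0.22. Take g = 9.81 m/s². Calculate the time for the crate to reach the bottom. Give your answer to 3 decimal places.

2.290 s

The weight component along the incline is mg sin 41.99° = 51.844 N and the normal force is N = mg cos 41.99° = 57.605 N.
Friction up the slope is f = μN = 0.22 × 57.605 = 12.673 N, so the net downslope force is 51.844 − 12.673 = 39.171 N and a = 39.171 / 7.9 = 4.9584 m/s².
Starting from rest, L = ½at², so t = √(2L/a) = √(2 × 13.0 / 4.9584) = 2.2899 s.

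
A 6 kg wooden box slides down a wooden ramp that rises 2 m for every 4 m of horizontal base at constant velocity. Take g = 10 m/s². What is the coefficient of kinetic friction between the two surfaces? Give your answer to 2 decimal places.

0.50

At constant velocity the net force along the incline is zero: mg sin 26.57° = μ mg cos 26.57°.
So μ = tan 26.57° = 0.4472 / 0.8944 = 0.5000.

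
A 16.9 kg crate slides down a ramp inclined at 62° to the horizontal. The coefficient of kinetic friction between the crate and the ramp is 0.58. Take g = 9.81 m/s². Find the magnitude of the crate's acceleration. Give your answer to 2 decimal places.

Resolving the weight along the incline: the component pulling the crate down the slope is mg sin 62° = 16.9 × 9.81 × 0.8829 = 146.375 N, and the normal force is N = mg cos 62° = 16.9 × 9.81 × 0.4695 = 77.838 N.
Kinetic friction acts up the slope with magnitude f = μN = 0.58 × 77.838 = 45.146 N.
Net force along the incline is 146.375 − 45.146 = 101.229 N, so a = 101.229 / 16.9 = 5.9899 m/s².

5.99 m/s²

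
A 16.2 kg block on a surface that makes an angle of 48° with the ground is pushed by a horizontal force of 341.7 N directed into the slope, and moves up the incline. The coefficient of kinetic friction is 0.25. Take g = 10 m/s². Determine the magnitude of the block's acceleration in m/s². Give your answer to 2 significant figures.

1.1 m/s²

The horizontal push has components F cos 48° = 341.7 × 0.6691 = 228.631 N up the incline and F sin 48° = 341.7 × 0.7431 = 253.917 N pressing into the surface.
The normal force is therefore N = mg cos 48° + F sin 48° = 108.394 + 253.917 = 362.311 N, and kinetic friction down the slope is μN = 0.25 × 362.311 = 90.578 N.
Along the incline: F cos 48° − mg sin 48° − μN = ma, so 228.631 − 120.382 − 90.578 = 16.2 a, giving a = 1.0908 m/s².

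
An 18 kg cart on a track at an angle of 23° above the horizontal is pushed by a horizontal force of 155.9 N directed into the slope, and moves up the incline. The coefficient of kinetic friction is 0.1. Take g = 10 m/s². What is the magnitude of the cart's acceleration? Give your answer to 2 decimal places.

The horizontal push has components F cos 23° = 155.9 × 0.9205 = 143.506 N up the incline and F sin 23° = 155.9 × 0.3907 = 60.910 N pressing into the surface.
The normal force is therefore N = mg cos 23° + F sin 23° = 165.690 + 60.910 = 226.600 N, and kinetic friction down the slope is μN = 0.1 × 226.600 = 22.660 N.
Along the incline: F cos 23° − mg sin 23° − μN = ma, so 143.506 − 70.326 − 22.660 = 18 a, giving a = 2.8067 m/s².

2.81 m/s²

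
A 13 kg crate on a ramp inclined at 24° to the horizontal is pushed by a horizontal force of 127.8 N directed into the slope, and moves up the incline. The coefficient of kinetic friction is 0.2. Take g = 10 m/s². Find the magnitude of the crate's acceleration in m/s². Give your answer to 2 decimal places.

2.29 m/s²

The horizontal push has components F cos 24° = 127.8 × 0.9135 = 116.745 N up the incline and F sin 24° = 127.8 × 0.4067 = 51.976 N pressing into the surface.
The normal force is therefore N = mg cos 24° + F sin 24° = 118.755 + 51.976 = 170.731 N, and kinetic friction down the slope is μN = 0.2 × 170.731 = 34.146 N.
Along the incline: F cos 24° − mg sin 24° − μN = ma, so 116.745 − 52.871 − 34.146 = 13 a, giving a = 2.2868 m/s².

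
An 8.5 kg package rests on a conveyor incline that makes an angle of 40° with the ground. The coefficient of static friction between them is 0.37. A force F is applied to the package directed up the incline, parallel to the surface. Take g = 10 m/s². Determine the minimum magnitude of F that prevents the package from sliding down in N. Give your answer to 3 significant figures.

The normal force is N = mg cos 40° = 65.114 N. With F at its minimum the package is on the verge of sliding down, so static friction is at its maximum μ_s N = 0.37 × 65.114 = 24.092 N and acts up the slope.
Equilibrium along the incline: F + μ_s N = mg sin 40°, so F = 54.637 − 24.092 = 30.545 N.

30.5 N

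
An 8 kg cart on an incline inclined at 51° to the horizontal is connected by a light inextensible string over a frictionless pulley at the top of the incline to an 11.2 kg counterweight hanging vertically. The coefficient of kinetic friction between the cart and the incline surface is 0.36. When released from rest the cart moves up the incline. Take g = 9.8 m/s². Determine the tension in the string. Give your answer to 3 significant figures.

For the cart on the incline: the weight component along the slope is m₁g sin 51° = 8 × 9.8 × 0.7771 = 60.925 N and the normal force is N = m₁g cos 51° = 49.339 N.
Kinetic friction opposes the cart's motion up the incline: f = μN = 0.36 × 49.339 = 17.762 N acting down the slope.
Newton's second law for the cart (up-slope positive): T − 60.925 − 17.762 = 8 a. For the hanging counterweight (downward positive): 11.2 × 9.8 − T = 11.2 a.
Adding the two equations eliminates T: 31.073 = 19.2 a, so a = 1.6184 m/s².
Then from the hanging counterweight's equation, T = 11.2 × (9.8 − 1.6184) = 91.634 N.

91.6 N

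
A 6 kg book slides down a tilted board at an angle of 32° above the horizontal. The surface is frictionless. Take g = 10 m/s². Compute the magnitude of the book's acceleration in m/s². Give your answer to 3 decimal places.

Resolving the weight along the incline: the component pulling the book down the slope is mg sin 32° = 6 × 10 × 0.5299 = 31.794 N, and the normal force is N = mg cos 32° = 6 × 10 × 0.8480 = 50.880 N.
With no friction the net force along the incline is 31.794 N, so a = g sin 32° = 31.794 / 6 = 5.2990 m/s².

5.299 m/s²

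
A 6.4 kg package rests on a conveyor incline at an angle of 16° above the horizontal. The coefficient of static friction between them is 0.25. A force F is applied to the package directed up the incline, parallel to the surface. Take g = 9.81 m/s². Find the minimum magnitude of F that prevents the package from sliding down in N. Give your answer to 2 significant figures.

The normal force is N = mg cos 16° = 60.352 N. With F at its minimum the package is on the verge of sliding down, so static friction is at its maximum μ_s N = 0.25 × 60.352 = 15.088 N and acts up the slope.
Equilibrium along the incline: F + μ_s N = mg sin 16°, so F = 17.306 − 15.088 = 2.218 N.

2.2 N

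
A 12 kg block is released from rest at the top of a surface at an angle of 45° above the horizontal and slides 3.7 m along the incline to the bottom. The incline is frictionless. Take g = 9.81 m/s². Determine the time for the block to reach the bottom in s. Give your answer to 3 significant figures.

1.03 s

The weight component along the incline is mg sin 45° = 83.241 N and the normal force is N = mg cos 45° = 83.241 N.
With no friction, a = g sin 45° = 6.9367 m/s².
Starting from rest, L = ½at², so t = √(2L/a) = √(2 × 3.7 / 6.9367) = 1.0329 s.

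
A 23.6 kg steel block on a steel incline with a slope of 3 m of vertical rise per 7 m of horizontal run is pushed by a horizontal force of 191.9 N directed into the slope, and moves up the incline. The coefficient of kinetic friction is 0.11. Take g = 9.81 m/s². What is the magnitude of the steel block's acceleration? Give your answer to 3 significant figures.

2.27 m/s²

The horizontal push has components F cos 23.20° = 191.9 × 0.9191 = 176.375 N up the incline and F sin 23.20° = 191.9 × 0.3939 = 75.589 N pressing into the surface.
The normal force is therefore N = mg cos 23.20° + F sin 23.20° = 212.786 + 75.589 = 288.375 N, and kinetic friction down the slope is μN = 0.11 × 288.375 = 31.721 N.
Along the incline: F cos 23.20° − mg sin 23.20° − μN = ma, so 176.375 − 91.194 − 31.721 = 23.6 a, giving a = 2.2653 m/s².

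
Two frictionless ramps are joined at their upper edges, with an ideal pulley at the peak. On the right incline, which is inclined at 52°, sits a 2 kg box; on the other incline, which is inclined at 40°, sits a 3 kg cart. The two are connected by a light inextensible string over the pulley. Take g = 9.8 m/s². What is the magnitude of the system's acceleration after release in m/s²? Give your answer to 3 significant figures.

0.691 m/s²

Resolve each weight along its own incline: the 2 kg mass has component 2 × 9.8 × sin 52° = 15.445 N down its slope, and the 3 kg mass has 3 × 9.8 × sin 40° = 18.898 N down its slope.
The 3 kg side's 18.898 N exceeds the other side's 15.445 N, so that mass slides down and the 2 kg mass slides up. Taking that direction as positive, Newton's second law for the whole system gives 18.898 − 15.445 = (2 + 3) a, so a = 3.453 / 5 = 0.6906 m/s².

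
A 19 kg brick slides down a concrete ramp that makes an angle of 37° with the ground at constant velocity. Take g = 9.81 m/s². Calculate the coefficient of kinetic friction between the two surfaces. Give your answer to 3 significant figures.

At constant velocity the net force along the incline is zero: mg sin 37° = μ mg cos 37°.
So μ = tan 37° = 0.6018 / 0.7986 = 0.7536.

0.754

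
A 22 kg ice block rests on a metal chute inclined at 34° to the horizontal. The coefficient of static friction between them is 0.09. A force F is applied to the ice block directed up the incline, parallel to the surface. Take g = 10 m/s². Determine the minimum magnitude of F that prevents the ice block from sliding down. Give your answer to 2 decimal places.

106.61 N

The normal force is N = mg cos 34° = 182.388 N. With F at its minimum the ice block is on the verge of sliding down, so static friction is at its maximum μ_s N = 0.09 × 182.388 = 16.415 N and acts up the slope.
Equilibrium along the incline: F + μ_s N = mg sin 34°, so F = 123.022 − 16.415 = 106.607 N.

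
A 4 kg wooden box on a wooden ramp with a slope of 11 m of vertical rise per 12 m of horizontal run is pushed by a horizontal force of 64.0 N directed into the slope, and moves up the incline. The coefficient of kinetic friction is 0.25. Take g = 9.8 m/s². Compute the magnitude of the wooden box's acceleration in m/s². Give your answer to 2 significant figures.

0.66 m/s²

The horizontal push has components F cos 42.51° = 64.0 × 0.7372 = 47.181 N up the incline and F sin 42.51° = 64.0 × 0.6757 = 43.245 N pressing into the surface.
The normal force is therefore N = mg cos 42.51° + F sin 42.51° = 28.898 + 43.245 = 72.143 N, and kinetic friction down the slope is μN = 0.25 × 72.143 = 18.036 N.
Along the incline: F cos 42.51° − mg sin 42.51° − μN = ma, so 47.181 − 26.487 − 18.036 = 4 a, giving a = 0.6645 m/s².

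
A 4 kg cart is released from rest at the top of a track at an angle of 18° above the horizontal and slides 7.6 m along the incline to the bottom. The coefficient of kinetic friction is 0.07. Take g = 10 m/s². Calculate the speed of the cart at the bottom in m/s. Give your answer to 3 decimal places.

The weight component along the incline is mg sin 18° = 12.361 N and the normal force is N = mg cos 18° = 38.042 N.
Friction up the slope is f = μN = 0.07 × 38.042 = 2.663 N, so the net downslope force is 12.361 − 2.663 = 9.698 N and a = 9.698 / 4 = 2.4245 m/s².
Starting from rest over a distance of 7.6 m, v² = 2aL = 2 × 2.4245 × 7.6 = 36.8524, so v = 6.0706 m/s.

6.071 m/s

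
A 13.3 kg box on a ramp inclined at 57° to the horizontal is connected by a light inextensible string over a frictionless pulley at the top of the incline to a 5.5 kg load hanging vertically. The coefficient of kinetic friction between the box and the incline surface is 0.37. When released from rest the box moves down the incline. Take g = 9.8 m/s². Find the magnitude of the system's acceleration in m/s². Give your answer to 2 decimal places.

For the box on the incline: the weight component along the slope is m₁g sin 57° = 13.3 × 9.8 × 0.8387 = 109.316 N and the normal force is N = m₁g cos 57° = 70.988 N.
Kinetic friction opposes the box's motion down the incline: f = μN = 0.37 × 70.988 = 26.266 N acting up the slope.
Newton's second law for the box (down-slope positive): 109.316 − 26.266 − T = 13.3 a. For the hanging load (upward positive): T − 5.5 × 9.8 = 5.5 a.
Adding the two equations eliminates T: 29.150 = 18.8 a, so a = 1.5505 m/s².

1.55 m/s²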